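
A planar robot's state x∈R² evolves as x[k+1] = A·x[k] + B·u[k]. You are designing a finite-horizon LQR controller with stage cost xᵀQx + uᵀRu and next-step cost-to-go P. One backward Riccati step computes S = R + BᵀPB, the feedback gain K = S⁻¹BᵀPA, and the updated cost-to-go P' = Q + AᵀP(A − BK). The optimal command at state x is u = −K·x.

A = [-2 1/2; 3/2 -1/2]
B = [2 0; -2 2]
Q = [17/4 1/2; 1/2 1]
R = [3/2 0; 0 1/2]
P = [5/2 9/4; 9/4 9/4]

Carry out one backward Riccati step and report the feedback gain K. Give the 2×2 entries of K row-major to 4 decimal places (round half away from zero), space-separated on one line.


BᵀP = [0.5000 0.0000; 4.5000 4.5000]
S = R + BᵀPB = [3/2 0; 0 1/2] + [1.0000 0.0000; 0.0000 9.0000] = [2.5000 0.0000; 0.0000 9.5000]
BᵀPA = [-1.0000 0.2500; -2.2500 0.0000]
K = S⁻¹·BᵀPA = [-0.4000 0.1000; -0.2368 0.0000]
A−BK = [-1.2000 0.3000; 1.1737 -0.3000]
AᵀP(A−BK) = [0.6296 -0.1500; -0.1500 0.0375]
P' = Q + AᵀP(A−BK) = [4.8796 0.3500; 0.3500 1.0375]
tr(P') = 5.9171

-0.4000 0.1000 -0.2368 0.0000


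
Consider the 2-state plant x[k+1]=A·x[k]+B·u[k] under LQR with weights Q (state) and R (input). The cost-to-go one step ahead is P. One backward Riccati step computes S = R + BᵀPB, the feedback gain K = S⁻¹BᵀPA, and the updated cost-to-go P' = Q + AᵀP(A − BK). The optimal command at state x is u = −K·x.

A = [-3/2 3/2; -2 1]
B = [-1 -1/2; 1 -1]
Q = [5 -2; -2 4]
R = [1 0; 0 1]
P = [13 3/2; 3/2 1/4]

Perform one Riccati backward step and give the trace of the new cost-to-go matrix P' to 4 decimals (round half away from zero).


14.0270

BᵀP = [-11.5000 -1.2500; -8.0000 -1.0000]
S = R + BᵀPB = [1 0; 0 1] + [10.2500 7.0000; 7.0000 5.0000] = [11.2500 7.0000; 7.0000 6.0000]
BᵀPA = [19.7500 -18.5000; 14.0000 -13.0000]
K = S⁻¹·BᵀPA = [1.1081 -1.0811; 1.0405 -0.9054]
A−BK = [0.1284 -0.0338; -2.0676 1.1757]
AᵀP(A−BK) = [2.7973 -2.4730; -2.4730 2.2297]
P' = Q + AᵀP(A−BK) = [7.7973 -4.4730; -4.4730 6.2297]
tr(P') = 14.0270


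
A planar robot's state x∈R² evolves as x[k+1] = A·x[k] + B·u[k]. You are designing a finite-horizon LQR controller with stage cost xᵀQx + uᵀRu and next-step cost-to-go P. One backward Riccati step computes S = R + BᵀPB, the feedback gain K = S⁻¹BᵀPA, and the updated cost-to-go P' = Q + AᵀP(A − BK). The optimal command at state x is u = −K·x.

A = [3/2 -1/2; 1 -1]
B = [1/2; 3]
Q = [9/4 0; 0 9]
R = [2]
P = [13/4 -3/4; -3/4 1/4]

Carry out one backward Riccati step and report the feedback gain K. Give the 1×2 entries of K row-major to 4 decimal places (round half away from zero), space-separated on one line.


BᵀP = [-0.6250 0.3750]
S = R + BᵀPB = [2] + [0.8125] = [2.8125]
BᵀPA = [-0.5625 -0.0625]
K = S⁻¹·BᵀPA = [-0.2000 -0.0222]
A−BK = [1.6000 -0.4889; 1.6000 -0.9333]
AᵀP(A−BK) = [5.2000 -1.2000; -1.2000 0.3111]
P' = Q + AᵀP(A−BK) = [7.4500 -1.2000; -1.2000 9.3111]
tr(P') = 16.7611

-0.2000 -0.0222


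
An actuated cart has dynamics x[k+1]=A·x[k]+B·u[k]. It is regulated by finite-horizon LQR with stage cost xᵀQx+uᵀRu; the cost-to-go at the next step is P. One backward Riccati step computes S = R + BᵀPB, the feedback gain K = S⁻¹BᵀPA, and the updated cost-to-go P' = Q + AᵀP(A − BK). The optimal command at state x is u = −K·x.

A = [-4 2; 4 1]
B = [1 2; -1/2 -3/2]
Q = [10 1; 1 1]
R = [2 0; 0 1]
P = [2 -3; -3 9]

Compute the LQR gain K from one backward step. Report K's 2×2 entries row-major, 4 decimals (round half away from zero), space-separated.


BᵀP = [3.5000 -7.5000; 8.5000 -19.5000]
S = R + BᵀPB = [2 0; 0 1] + [7.2500 18.2500; 18.2500 46.2500] = [9.2500 18.2500; 18.2500 47.2500]
BᵀPA = [-44.0000 -0.5000; -112.0000 -2.5000]
K = S⁻¹·BᵀPA = [-0.3365 0.2115; -2.2404 -0.1346]
A−BK = [0.8173 2.0577; 0.4712 0.9038]
AᵀP(A−BK) = [6.2692 2.2308; 2.2308 4.7692]
P' = Q + AᵀP(A−BK) = [16.2692 3.2308; 3.2308 5.7692]
tr(P') = 22.0385

-0.3365 0.2115 -2.2404 -0.1346


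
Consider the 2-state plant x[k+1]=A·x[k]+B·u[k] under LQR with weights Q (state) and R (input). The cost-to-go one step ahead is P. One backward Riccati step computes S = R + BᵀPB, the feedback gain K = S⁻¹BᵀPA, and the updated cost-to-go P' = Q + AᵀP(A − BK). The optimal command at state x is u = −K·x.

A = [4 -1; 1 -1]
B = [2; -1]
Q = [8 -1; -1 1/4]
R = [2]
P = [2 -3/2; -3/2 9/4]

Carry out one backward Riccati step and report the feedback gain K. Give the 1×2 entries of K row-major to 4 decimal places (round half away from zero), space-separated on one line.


0.9178 -0.0137

BᵀP = [5.5000 -5.2500]
S = R + BᵀPB = [2] + [16.2500] = [18.2500]
BᵀPA = [16.7500 -0.2500]
K = S⁻¹·BᵀPA = [0.9178 -0.0137]
A−BK = [2.1644 -0.9726; 1.9178 -1.0137]
AᵀP(A−BK) = [6.8767 -2.5205; -2.5205 1.2466]
P' = Q + AᵀP(A−BK) = [14.8767 -3.5205; -3.5205 1.4966]
tr(P') = 16.3733


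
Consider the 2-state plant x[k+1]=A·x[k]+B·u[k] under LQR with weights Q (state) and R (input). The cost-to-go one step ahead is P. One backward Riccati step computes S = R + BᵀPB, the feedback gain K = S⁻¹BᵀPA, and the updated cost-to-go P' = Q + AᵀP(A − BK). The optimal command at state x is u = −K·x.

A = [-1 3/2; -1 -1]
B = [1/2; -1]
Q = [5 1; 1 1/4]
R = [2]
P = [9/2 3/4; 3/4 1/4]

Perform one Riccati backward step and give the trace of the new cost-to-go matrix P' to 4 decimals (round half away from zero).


BᵀP = [1.5000 0.1250]
S = R + BᵀPB = [2] + [0.6250] = [2.6250]
BᵀPA = [-1.6250 2.1250]
K = S⁻¹·BᵀPA = [-0.6190 0.8095]
A−BK = [-0.6905 1.0952; -1.6190 -0.1905]
AᵀP(A−BK) = [5.2440 -5.5595; -5.5595 6.4048]
P' = Q + AᵀP(A−BK) = [10.2440 -4.5595; -4.5595 6.6548]
tr(P') = 16.8988

16.8988


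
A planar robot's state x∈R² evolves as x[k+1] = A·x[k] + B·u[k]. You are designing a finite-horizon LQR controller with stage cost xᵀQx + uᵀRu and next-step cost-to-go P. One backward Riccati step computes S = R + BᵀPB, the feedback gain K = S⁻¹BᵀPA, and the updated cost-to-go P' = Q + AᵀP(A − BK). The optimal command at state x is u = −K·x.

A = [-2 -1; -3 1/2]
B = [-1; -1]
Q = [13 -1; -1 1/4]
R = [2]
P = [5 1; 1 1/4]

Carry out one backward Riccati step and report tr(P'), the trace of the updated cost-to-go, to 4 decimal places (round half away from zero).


21.6216

BᵀP = [-6.0000 -1.2500]
S = R + BᵀPB = [2] + [7.2500] = [9.2500]
BᵀPA = [15.7500 5.3750]
K = S⁻¹·BᵀPA = [1.7027 0.5811]
A−BK = [-0.2973 -0.4189; -1.2973 1.0811]
AᵀP(A−BK) = [7.4324 2.4730; 2.4730 0.9392]
P' = Q + AᵀP(A−BK) = [20.4324 1.4730; 1.4730 1.1892]
tr(P') = 21.6216


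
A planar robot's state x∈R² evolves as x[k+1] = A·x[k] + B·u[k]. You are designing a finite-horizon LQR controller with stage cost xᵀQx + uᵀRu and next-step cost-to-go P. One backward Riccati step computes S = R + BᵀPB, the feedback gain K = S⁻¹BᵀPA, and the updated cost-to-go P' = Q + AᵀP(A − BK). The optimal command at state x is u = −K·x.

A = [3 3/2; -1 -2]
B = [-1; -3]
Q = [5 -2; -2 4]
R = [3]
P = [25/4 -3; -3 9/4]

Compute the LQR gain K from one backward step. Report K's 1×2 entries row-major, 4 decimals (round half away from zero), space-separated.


BᵀP = [2.7500 -3.7500]
S = R + BᵀPB = [3] + [8.5000] = [11.5000]
BᵀPA = [12.0000 11.6250]
K = S⁻¹·BᵀPA = [1.0435 1.0109]
A−BK = [4.0435 2.5109; 2.1304 1.0326]
AᵀP(A−BK) = [63.9783 42.9946; 42.9946 29.3111]
P' = Q + AᵀP(A−BK) = [68.9783 40.9946; 40.9946 33.3111]
tr(P') = 102.2894

1.0435 1.0109


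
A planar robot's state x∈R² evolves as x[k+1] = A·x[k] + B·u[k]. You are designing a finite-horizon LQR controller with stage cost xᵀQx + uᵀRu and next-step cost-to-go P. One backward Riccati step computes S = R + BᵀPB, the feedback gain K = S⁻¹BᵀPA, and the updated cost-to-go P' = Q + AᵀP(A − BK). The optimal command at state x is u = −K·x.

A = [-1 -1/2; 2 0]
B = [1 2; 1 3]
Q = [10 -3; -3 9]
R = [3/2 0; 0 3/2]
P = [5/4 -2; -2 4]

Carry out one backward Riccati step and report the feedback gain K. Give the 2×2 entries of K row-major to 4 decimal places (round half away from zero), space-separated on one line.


BᵀP = [-0.7500 2.0000; -3.5000 8.0000]
S = R + BᵀPB = [3/2 0; 0 3/2] + [1.2500 4.5000; 4.5000 17.0000] = [2.7500 4.5000; 4.5000 18.5000]
BᵀPA = [4.7500 0.3750; 19.5000 1.7500]
K = S⁻¹·BᵀPA = [0.0041 -0.0306; 1.0531 0.1020]
A−BK = [-3.1102 -0.6735; -1.1633 -0.2755]
AᵀP(A−BK) = [4.6959 0.7806; 0.7806 0.1454]
P' = Q + AᵀP(A−BK) = [14.6959 -2.2194; -2.2194 9.1454]
tr(P') = 23.8413

0.0041 -0.0306 1.0531 0.1020


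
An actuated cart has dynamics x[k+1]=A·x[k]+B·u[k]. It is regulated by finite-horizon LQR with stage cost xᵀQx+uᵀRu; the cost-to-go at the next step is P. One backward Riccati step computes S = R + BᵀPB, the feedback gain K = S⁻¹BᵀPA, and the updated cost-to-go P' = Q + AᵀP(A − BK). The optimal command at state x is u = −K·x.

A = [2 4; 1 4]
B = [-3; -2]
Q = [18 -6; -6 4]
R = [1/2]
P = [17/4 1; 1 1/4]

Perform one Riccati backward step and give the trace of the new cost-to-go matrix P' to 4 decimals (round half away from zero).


BᵀP = [-14.7500 -3.5000]
S = R + BᵀPB = [1/2] + [51.2500] = [51.7500]
BᵀPA = [-33.0000 -73.0000]
K = S⁻¹·BᵀPA = [-0.6377 -1.4106]
A−BK = [0.0870 -0.2319; -0.2754 1.1787]
AᵀP(A−BK) = [0.2065 0.4493; 0.4493 1.0242]
P' = Q + AᵀP(A−BK) = [18.2065 -5.5507; -5.5507 5.0242]
tr(P') = 23.2307

23.2307


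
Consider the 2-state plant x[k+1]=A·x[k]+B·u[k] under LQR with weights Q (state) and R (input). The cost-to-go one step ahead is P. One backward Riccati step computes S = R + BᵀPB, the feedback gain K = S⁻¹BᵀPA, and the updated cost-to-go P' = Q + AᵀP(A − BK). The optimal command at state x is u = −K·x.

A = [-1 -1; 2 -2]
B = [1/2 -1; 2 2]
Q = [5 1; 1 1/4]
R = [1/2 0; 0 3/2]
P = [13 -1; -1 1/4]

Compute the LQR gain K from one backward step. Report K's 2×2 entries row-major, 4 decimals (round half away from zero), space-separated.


BᵀP = [4.5000 0.0000; -15.0000 1.5000]
S = R + BᵀPB = [1/2 0; 0 3/2] + [2.2500 -4.5000; -4.5000 18.0000] = [2.7500 -4.5000; -4.5000 19.5000]
BᵀPA = [-4.5000 -4.5000; 18.0000 12.0000]
K = S⁻¹·BᵀPA = [-0.2022 -1.0112; 0.8764 0.3820]
A−BK = [-0.0225 -0.1124; 0.6517 -0.7416]
AᵀP(A−BK) = [1.3146 0.5730; 0.5730 0.8652]
P' = Q + AᵀP(A−BK) = [6.3146 1.5730; 1.5730 1.1152]
tr(P') = 7.4298

-0.2022 -1.0112 0.8764 0.3820


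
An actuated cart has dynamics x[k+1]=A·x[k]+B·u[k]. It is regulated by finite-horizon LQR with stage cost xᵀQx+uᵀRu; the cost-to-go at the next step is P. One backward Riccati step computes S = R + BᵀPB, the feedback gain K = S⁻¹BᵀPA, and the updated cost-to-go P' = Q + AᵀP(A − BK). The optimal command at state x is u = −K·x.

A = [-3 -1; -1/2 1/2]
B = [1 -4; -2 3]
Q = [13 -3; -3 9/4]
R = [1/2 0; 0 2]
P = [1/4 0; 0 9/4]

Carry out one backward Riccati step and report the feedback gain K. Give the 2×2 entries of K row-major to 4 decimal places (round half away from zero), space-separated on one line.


BᵀP = [0.2500 -4.5000; -1.0000 6.7500]
S = R + BᵀPB = [1/2 0; 0 2] + [9.2500 -14.5000; -14.5000 24.2500] = [9.7500 -14.5000; -14.5000 26.2500]
BᵀPA = [1.5000 -2.5000; -0.3750 4.3750]
K = S⁻¹·BᵀPA = [0.7428 -0.0479; 0.3960 0.1402]
A−BK = [-2.1587 -0.3912; -0.2025 -0.0164]
AᵀP(A−BK) = [1.8468 0.3119; 0.3119 0.0793]
P' = Q + AᵀP(A−BK) = [14.8468 -2.6881; -2.6881 2.3293]
tr(P') = 17.1761

0.7428 -0.0479 0.3960 0.1402


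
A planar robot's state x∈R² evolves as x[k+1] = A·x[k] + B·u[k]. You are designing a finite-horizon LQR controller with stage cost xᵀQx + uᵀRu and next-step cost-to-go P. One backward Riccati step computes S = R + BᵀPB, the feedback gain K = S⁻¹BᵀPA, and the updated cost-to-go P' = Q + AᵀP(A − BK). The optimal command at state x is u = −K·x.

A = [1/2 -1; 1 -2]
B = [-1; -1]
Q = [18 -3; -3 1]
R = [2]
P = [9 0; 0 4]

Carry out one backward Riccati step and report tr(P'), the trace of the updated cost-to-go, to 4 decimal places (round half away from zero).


BᵀP = [-9.0000 -4.0000]
S = R + BᵀPB = [2] + [13.0000] = [15.0000]
BᵀPA = [-8.5000 17.0000]
K = S⁻¹·BᵀPA = [-0.5667 1.1333]
A−BK = [-0.0667 0.1333; 0.4333 -0.8667]
AᵀP(A−BK) = [1.4333 -2.8667; -2.8667 5.7333]
P' = Q + AᵀP(A−BK) = [19.4333 -5.8667; -5.8667 6.7333]
tr(P') = 26.1667

26.1667


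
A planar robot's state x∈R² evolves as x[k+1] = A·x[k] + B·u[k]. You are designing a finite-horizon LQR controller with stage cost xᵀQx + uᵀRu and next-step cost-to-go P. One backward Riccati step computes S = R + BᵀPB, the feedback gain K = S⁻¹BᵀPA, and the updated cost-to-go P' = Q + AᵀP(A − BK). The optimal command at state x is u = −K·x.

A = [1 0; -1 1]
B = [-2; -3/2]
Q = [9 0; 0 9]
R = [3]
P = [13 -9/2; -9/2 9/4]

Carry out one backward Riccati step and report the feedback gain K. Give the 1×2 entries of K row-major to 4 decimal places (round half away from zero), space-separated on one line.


BᵀP = [-19.2500 5.6250]
S = R + BᵀPB = [3] + [30.0625] = [33.0625]
BᵀPA = [-24.8750 5.6250]
K = S⁻¹·BᵀPA = [-0.7524 0.1701]
A−BK = [-0.5047 0.3403; -2.1285 1.2552]
AᵀP(A−BK) = [5.5350 -2.5180; -2.5180 1.2930]
P' = Q + AᵀP(A−BK) = [14.5350 -2.5180; -2.5180 10.2930]
tr(P') = 24.8280

-0.7524 0.1701


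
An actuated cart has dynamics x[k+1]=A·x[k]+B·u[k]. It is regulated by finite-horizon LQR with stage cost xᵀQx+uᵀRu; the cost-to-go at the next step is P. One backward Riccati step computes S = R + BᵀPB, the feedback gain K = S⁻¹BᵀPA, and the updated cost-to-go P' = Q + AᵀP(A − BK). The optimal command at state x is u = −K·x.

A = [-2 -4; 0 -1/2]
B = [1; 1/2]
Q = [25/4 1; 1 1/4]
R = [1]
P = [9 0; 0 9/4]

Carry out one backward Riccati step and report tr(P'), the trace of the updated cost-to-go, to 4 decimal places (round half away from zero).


BᵀP = [9.0000 1.1250]
S = R + BᵀPB = [1] + [9.5625] = [10.5625]
BᵀPA = [-18.0000 -36.5625]
K = S⁻¹·BᵀPA = [-1.7041 -3.4615]
A−BK = [-0.2959 -0.5385; 0.8521 1.2308]
AᵀP(A−BK) = [5.3254 9.6923; 9.6923 18.0000]
P' = Q + AᵀP(A−BK) = [11.5754 10.6923; 10.6923 18.2500]
tr(P') = 29.8254

29.8254


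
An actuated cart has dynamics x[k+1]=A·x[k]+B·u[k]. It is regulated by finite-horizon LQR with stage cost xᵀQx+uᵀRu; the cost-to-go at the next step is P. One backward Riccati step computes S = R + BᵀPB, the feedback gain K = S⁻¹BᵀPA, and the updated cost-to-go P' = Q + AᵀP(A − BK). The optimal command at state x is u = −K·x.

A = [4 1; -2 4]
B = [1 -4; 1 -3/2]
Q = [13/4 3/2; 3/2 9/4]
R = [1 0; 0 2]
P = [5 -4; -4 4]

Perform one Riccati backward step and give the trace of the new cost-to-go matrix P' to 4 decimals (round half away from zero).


39.4857

BᵀP = [1.0000 0.0000; -14.0000 10.0000]
S = R + BᵀPB = [1 0; 0 2] + [1.0000 -4.0000; -4.0000 41.0000] = [2.0000 -4.0000; -4.0000 43.0000]
BᵀPA = [4.0000 1.0000; -76.0000 26.0000]
K = S⁻¹·BᵀPA = [-1.8857 2.1000; -1.9429 0.8000]
A−BK = [-1.8857 2.1000; -3.0286 3.1000]
AᵀP(A−BK) = [19.8857 -15.6000; -15.6000 14.1000]
P' = Q + AᵀP(A−BK) = [23.1357 -14.1000; -14.1000 16.3500]
tr(P') = 39.4857


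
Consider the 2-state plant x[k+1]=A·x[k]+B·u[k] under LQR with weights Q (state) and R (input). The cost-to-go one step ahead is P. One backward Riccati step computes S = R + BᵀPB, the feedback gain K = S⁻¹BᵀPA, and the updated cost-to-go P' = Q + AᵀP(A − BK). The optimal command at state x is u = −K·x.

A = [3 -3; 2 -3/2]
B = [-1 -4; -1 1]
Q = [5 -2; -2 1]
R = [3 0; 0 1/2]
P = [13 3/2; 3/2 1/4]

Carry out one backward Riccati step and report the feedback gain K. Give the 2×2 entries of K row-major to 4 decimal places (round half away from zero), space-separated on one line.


-0.1259 0.1092 -0.7925 0.7826

BᵀP = [-14.5000 -1.7500; -50.5000 -5.7500]
S = R + BᵀPB = [3 0; 0 1/2] + [16.2500 56.2500; 56.2500 196.2500] = [19.2500 56.2500; 56.2500 196.7500]
BᵀPA = [-47.0000 46.1250; -163.0000 160.1250]
K = S⁻¹·BᵀPA = [-0.1259 0.1092; -0.7925 0.7826]
A−BK = [-0.2958 0.2397; 2.6665 -2.1735]
AᵀP(A−BK) = [0.9104 -0.7989; -0.7989 0.7070]
P' = Q + AᵀP(A−BK) = [5.9104 -2.7989; -2.7989 1.7070]
tr(P') = 7.6174


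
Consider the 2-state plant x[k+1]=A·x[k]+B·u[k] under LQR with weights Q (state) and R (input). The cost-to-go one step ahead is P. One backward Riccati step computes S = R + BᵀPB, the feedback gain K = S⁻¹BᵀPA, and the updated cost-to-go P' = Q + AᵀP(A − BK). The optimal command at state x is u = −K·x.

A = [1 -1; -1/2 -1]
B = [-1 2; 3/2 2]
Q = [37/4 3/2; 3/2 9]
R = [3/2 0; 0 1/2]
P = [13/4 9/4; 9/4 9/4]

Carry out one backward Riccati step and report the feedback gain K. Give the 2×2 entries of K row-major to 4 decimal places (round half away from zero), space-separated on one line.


BᵀP = [0.1250 1.1250; 11.0000 9.0000]
S = R + BᵀPB = [3/2 0; 0 1/2] + [1.5625 2.5000; 2.5000 40.0000] = [3.0625 2.5000; 2.5000 40.5000]
BᵀPA = [-0.4375 -1.2500; 6.5000 -20.0000]
K = S⁻¹·BᵀPA = [-0.2884 -0.0053; 0.1783 -0.4935]
A−BK = [0.3550 -0.0183; -0.4240 -0.0050]
AᵀP(A−BK) = [0.2774 -0.0446; -0.0446 0.1234]
P' = Q + AᵀP(A−BK) = [9.5274 1.4554; 1.4554 9.1234]
tr(P') = 18.6508

-0.2884 -0.0053 0.1783 -0.4935


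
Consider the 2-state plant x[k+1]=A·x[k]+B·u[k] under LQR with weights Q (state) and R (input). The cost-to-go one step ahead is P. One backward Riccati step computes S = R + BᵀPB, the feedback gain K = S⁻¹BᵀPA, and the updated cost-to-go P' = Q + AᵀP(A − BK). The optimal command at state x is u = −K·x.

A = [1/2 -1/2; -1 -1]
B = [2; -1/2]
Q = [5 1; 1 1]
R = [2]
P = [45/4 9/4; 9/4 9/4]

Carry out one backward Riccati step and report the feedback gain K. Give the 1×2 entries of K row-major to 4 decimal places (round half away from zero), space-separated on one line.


BᵀP = [21.3750 3.3750]
S = R + BᵀPB = [2] + [41.0625] = [43.0625]
BᵀPA = [7.3125 -14.0625]
K = S⁻¹·BᵀPA = [0.1698 -0.3266]
A−BK = [0.1604 0.1531; -0.9151 -1.1633]
AᵀP(A−BK) = [1.5708 1.8255; 1.8255 2.7202]
P' = Q + AᵀP(A−BK) = [6.5708 2.8255; 2.8255 3.7202]
tr(P') = 10.2910

0.1698 -0.3266


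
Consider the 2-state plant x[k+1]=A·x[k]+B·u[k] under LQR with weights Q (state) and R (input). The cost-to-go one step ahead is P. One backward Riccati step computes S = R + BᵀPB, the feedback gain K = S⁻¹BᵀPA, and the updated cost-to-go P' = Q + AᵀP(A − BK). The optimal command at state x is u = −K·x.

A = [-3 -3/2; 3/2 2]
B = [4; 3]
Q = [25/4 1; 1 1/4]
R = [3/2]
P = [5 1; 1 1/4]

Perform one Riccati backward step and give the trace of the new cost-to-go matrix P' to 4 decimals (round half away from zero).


7.9806

BᵀP = [23.0000 4.7500]
S = R + BᵀPB = [3/2] + [106.2500] = [107.7500]
BᵀPA = [-61.8750 -25.0000]
K = S⁻¹·BᵀPA = [-0.5742 -0.2320]
A−BK = [-0.7030 -0.5719; 3.2227 2.6961]
AᵀP(A−BK) = [1.0310 0.6439; 0.6439 0.4495]
P' = Q + AᵀP(A−BK) = [7.2810 1.6439; 1.6439 0.6995]
tr(P') = 7.9806


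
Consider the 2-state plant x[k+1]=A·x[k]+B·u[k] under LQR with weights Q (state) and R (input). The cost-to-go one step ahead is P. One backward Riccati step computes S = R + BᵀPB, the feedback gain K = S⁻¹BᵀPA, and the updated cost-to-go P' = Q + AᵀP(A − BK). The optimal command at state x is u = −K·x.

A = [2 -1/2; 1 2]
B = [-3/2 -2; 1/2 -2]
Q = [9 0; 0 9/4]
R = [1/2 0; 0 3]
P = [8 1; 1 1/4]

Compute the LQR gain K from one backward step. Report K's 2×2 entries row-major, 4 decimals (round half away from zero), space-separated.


-0.9252 0.3307 -0.3336 -0.1026

BᵀP = [-11.5000 -1.3750; -18.0000 -2.5000]
S = R + BᵀPB = [1/2 0; 0 3] + [16.5625 25.7500; 25.7500 41.0000] = [17.0625 25.7500; 25.7500 44.0000]
BᵀPA = [-24.3750 3.0000; -38.5000 4.0000]
K = S⁻¹·BᵀPA = [-0.9252 0.3307; -0.3336 -0.1026]
A−BK = [-0.0549 -0.2092; 0.7954 1.6294]
AᵀP(A−BK) = [0.8567 0.1098; 0.1098 0.4184]
P' = Q + AᵀP(A−BK) = [9.8567 0.1098; 0.1098 2.6684]
tr(P') = 12.5251


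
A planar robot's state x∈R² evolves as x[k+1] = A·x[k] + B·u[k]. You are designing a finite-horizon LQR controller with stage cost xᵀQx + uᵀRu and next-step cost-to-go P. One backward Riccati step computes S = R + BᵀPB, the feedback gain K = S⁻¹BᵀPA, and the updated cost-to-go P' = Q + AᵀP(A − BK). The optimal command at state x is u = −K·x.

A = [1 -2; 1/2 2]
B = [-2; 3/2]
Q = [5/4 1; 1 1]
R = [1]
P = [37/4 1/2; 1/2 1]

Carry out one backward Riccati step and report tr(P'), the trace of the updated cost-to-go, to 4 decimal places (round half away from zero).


BᵀP = [-17.7500 0.5000]
S = R + BᵀPB = [1] + [36.2500] = [37.2500]
BᵀPA = [-17.5000 36.5000]
K = S⁻¹·BᵀPA = [-0.4698 0.9799]
A−BK = [0.0604 -0.0403; 1.2047 0.5302]
AᵀP(A−BK) = [1.7785 0.1477; 0.1477 1.2349]
P' = Q + AᵀP(A−BK) = [3.0285 1.1477; 1.1477 2.2349]
tr(P') = 5.2634

5.2634


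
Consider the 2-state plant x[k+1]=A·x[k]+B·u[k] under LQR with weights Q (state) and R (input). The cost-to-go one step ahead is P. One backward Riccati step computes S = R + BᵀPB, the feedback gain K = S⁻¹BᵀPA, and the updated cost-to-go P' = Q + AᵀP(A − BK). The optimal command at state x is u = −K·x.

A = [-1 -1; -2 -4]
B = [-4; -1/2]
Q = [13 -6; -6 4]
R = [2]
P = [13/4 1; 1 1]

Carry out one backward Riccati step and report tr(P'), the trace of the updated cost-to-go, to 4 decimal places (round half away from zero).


BᵀP = [-13.5000 -4.5000]
S = R + BᵀPB = [2] + [56.2500] = [58.2500]
BᵀPA = [22.5000 31.5000]
K = S⁻¹·BᵀPA = [0.3863 0.5408]
A−BK = [0.5451 1.1631; -1.8069 -3.7296]
AᵀP(A−BK) = [2.5590 5.0826; 5.0826 10.2157]
P' = Q + AᵀP(A−BK) = [15.5590 -0.9174; -0.9174 14.2157]
tr(P') = 29.7747

29.7747


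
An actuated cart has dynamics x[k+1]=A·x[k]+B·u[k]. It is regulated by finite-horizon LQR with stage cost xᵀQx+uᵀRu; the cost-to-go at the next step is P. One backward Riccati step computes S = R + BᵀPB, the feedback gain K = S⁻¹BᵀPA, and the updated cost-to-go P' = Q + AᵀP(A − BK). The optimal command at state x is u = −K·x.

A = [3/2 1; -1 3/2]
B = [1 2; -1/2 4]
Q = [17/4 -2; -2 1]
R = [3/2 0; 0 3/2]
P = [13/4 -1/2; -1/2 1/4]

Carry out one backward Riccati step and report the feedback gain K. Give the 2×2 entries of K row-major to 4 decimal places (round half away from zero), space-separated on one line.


BᵀP = [3.5000 -0.6250; 4.5000 0.0000]
S = R + BᵀPB = [3/2 0; 0 3/2] + [3.8125 4.5000; 4.5000 9.0000] = [5.3125 4.5000; 4.5000 10.5000]
BᵀPA = [5.8750 2.5625; 6.7500 4.5000]
K = S⁻¹·BᵀPA = [0.8813 0.1873; 0.2652 0.3483]
A−BK = [0.0884 0.1161; -1.6201 0.2005]
AᵀP(A−BK) = [2.0952 0.4235; 0.4235 0.2652]
P' = Q + AᵀP(A−BK) = [6.3452 -1.5765; -1.5765 1.2652]
tr(P') = 7.6103

0.8813 0.1873 0.2652 0.3483


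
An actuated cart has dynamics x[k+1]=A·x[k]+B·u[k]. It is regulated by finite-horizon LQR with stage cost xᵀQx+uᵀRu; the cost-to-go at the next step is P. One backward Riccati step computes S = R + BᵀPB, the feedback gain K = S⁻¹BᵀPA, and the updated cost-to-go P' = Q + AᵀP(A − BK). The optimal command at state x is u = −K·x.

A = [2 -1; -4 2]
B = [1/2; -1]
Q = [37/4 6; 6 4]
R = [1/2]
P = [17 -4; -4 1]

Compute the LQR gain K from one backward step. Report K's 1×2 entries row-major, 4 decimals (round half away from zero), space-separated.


BᵀP = [12.5000 -3.0000]
S = R + BᵀPB = [1/2] + [9.2500] = [9.7500]
BᵀPA = [37.0000 -18.5000]
K = S⁻¹·BᵀPA = [3.7949 -1.8974]
A−BK = [0.1026 -0.0513; -0.2051 0.1026]
AᵀP(A−BK) = [7.5897 -3.7949; -3.7949 1.8974]
P' = Q + AᵀP(A−BK) = [16.8397 2.2051; 2.2051 5.8974]
tr(P') = 22.7372

3.7949 -1.8974


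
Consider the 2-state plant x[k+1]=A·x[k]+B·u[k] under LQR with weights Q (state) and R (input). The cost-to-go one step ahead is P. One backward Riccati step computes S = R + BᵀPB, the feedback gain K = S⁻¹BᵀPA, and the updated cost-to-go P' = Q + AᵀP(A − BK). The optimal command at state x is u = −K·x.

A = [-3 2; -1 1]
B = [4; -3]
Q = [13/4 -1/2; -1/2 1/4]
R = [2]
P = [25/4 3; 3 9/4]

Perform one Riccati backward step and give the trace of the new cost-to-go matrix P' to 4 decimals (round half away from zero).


BᵀP = [16.0000 5.2500]
S = R + BᵀPB = [2] + [48.2500] = [50.2500]
BᵀPA = [-53.2500 37.2500]
K = S⁻¹·BᵀPA = [-1.0597 0.7413]
A−BK = [1.2388 -0.9652; -4.1791 3.2239]
AᵀP(A−BK) = [20.0709 -15.2761; -15.2761 11.6368]
P' = Q + AᵀP(A−BK) = [23.3209 -15.7761; -15.7761 11.8868]
tr(P') = 35.2077

35.2077


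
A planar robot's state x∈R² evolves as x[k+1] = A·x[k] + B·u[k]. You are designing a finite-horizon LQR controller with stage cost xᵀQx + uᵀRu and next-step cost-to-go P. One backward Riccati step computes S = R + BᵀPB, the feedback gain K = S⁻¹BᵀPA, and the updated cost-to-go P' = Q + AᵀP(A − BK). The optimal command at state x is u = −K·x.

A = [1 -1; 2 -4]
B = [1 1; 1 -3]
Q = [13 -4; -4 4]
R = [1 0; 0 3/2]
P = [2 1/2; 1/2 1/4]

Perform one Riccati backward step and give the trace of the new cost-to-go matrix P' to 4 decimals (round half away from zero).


20.8495

BᵀP = [2.5000 0.7500; 0.5000 -0.2500]
S = R + BᵀPB = [1 0; 0 3/2] + [3.2500 0.2500; 0.2500 1.2500] = [4.2500 0.2500; 0.2500 2.7500]
BᵀPA = [4.0000 -5.5000; 0.0000 0.5000]
K = S⁻¹·BᵀPA = [0.9462 -1.3118; -0.0860 0.3011]
A−BK = [0.1398 0.0108; 0.7957 -1.7849]
AᵀP(A−BK) = [1.2151 -1.7527; -1.7527 2.6344]
P' = Q + AᵀP(A−BK) = [14.2151 -5.7527; -5.7527 6.6344]
tr(P') = 20.8495


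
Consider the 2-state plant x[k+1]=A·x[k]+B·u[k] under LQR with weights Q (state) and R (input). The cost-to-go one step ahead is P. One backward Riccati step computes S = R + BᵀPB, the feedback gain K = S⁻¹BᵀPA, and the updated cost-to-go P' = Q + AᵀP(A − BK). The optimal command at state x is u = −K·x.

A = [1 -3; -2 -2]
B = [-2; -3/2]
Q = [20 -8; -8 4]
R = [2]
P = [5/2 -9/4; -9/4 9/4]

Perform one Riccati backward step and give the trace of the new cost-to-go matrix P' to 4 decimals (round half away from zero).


42.8509

BᵀP = [-1.6250 1.1250]
S = R + BᵀPB = [2] + [1.5625] = [3.5625]
BᵀPA = [-3.8750 2.6250]
K = S⁻¹·BᵀPA = [-1.0877 0.7368]
A−BK = [-1.1754 -1.5263; -3.6316 -0.8947]
AᵀP(A−BK) = [16.2851 -4.6447; -4.6447 2.5658]
P' = Q + AᵀP(A−BK) = [36.2851 -12.6447; -12.6447 6.5658]
tr(P') = 42.8509


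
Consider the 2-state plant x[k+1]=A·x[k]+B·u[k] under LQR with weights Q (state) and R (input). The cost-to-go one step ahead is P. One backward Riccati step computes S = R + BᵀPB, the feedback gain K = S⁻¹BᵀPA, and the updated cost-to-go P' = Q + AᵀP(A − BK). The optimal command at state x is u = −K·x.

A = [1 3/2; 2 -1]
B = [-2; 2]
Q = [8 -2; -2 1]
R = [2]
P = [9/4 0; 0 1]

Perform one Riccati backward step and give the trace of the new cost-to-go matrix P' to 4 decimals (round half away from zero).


BᵀP = [-4.5000 2.0000]
S = R + BᵀPB = [2] + [13.0000] = [15.0000]
BᵀPA = [-0.5000 -8.7500]
K = S⁻¹·BᵀPA = [-0.0333 -0.5833]
A−BK = [0.9333 0.3333; 2.0667 0.1667]
AᵀP(A−BK) = [6.2333 1.0833; 1.0833 0.9583]
P' = Q + AᵀP(A−BK) = [14.2333 -0.9167; -0.9167 1.9583]
tr(P') = 16.1917

16.1917


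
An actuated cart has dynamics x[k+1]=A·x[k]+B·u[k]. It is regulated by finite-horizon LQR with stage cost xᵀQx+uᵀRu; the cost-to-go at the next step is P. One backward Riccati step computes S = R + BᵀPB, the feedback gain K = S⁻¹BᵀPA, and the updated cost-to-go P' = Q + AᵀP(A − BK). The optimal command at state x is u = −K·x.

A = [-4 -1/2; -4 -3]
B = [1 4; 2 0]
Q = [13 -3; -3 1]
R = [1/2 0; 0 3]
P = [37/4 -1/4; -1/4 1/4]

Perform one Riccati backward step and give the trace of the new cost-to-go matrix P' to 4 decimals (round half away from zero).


17.2628

BᵀP = [8.7500 0.2500; 37.0000 -1.0000]
S = R + BᵀPB = [1/2 0; 0 3] + [9.2500 35.0000; 35.0000 148.0000] = [9.7500 35.0000; 35.0000 151.0000]
BᵀPA = [-36.0000 -5.1250; -144.0000 -15.5000]
K = S⁻¹·BᵀPA = [-1.6016 -0.9358; -0.5824 0.1143]
A−BK = [-0.0688 -0.0212; -0.7968 -1.1284]
AᵀP(A−BK) = [2.4752 0.7644; 0.7644 0.7875]
P' = Q + AᵀP(A−BK) = [15.4752 -2.2356; -2.2356 1.7875]
tr(P') = 17.2628


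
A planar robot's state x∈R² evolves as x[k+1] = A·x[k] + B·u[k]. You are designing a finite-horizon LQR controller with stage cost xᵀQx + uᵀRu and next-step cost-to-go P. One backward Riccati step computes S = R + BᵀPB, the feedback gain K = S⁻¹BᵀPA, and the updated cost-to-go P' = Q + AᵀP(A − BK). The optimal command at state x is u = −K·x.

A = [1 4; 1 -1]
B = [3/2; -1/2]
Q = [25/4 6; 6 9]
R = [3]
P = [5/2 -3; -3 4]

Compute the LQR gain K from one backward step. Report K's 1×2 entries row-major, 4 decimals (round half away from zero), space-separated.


-0.0885 1.9469

BᵀP = [5.2500 -6.5000]
S = R + BᵀPB = [3] + [11.1250] = [14.1250]
BᵀPA = [-1.2500 27.5000]
K = S⁻¹·BᵀPA = [-0.0885 1.9469]
A−BK = [1.1327 1.0796; 0.9558 -0.0265]
AᵀP(A−BK) = [0.3894 -0.5664; -0.5664 14.4602]
P' = Q + AᵀP(A−BK) = [6.6394 5.4336; 5.4336 23.4602]
tr(P') = 30.0996


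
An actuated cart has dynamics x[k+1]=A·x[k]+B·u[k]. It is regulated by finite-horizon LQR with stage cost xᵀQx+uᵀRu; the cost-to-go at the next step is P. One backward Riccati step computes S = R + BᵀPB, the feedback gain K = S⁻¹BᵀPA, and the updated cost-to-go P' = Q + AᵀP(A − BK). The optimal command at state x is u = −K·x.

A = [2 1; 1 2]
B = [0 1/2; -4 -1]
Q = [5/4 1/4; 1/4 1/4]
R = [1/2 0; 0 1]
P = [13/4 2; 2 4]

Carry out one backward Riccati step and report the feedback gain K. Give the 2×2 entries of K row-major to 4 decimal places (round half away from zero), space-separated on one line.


BᵀP = [-8.0000 -16.0000; -0.3750 -3.0000]
S = R + BᵀPB = [1/2 0; 0 1] + [64.0000 12.0000; 12.0000 2.8125] = [64.5000 12.0000; 12.0000 3.8125]
BᵀPA = [-32.0000 -40.0000; -3.7500 -6.3750]
K = S⁻¹·BᵀPA = [-0.7556 -0.7458; 1.3947 0.6753]
A−BK = [1.3027 0.6624; -0.6277 -0.3079]
AᵀP(A−BK) = [6.0509 3.1671; 3.1671 1.7234]
P' = Q + AᵀP(A−BK) = [7.3009 3.4171; 3.4171 1.9734]
tr(P') = 9.2743

-0.7556 -0.7458 1.3947 0.6753


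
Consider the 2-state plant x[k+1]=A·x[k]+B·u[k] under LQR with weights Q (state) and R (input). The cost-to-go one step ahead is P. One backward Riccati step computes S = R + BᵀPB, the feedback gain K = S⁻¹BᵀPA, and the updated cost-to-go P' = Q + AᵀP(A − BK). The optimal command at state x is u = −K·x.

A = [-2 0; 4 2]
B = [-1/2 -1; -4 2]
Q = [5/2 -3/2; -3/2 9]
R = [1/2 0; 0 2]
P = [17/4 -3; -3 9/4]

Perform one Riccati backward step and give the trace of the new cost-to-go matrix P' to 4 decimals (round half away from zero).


BᵀP = [9.8750 -7.5000; -10.2500 7.5000]
S = R + BᵀPB = [1/2 0; 0 2] + [25.0625 -24.8750; -24.8750 25.2500] = [25.5625 -24.8750; -24.8750 27.2500]
BᵀPA = [-49.7500 -15.0000; 50.5000 15.0000]
K = S⁻¹·BᵀPA = [-1.2787 -0.4578; 0.6859 0.1325]
A−BK = [-1.9534 -0.0964; -2.4867 -0.0964]
AᵀP(A−BK) = [2.7438 0.5301; 0.5301 0.1446]
P' = Q + AᵀP(A−BK) = [5.2438 -0.9699; -0.9699 9.1446]
tr(P') = 14.3884

14.3884


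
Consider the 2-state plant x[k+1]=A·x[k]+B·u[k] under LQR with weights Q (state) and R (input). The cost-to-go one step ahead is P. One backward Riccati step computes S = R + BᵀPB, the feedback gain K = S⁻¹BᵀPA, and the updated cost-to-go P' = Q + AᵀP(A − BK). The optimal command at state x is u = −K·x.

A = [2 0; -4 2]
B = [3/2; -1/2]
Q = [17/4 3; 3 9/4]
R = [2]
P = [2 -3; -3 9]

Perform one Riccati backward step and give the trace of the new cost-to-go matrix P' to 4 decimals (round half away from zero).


65.2170

BᵀP = [4.5000 -9.0000]
S = R + BᵀPB = [2] + [11.2500] = [13.2500]
BᵀPA = [45.0000 -18.0000]
K = S⁻¹·BᵀPA = [3.3962 -1.3585]
A−BK = [-3.0943 2.0377; -2.3019 1.3208]
AᵀP(A−BK) = [47.1698 -22.8679; -22.8679 11.5472]
P' = Q + AᵀP(A−BK) = [51.4198 -19.8679; -19.8679 13.7972]
tr(P') = 65.2170


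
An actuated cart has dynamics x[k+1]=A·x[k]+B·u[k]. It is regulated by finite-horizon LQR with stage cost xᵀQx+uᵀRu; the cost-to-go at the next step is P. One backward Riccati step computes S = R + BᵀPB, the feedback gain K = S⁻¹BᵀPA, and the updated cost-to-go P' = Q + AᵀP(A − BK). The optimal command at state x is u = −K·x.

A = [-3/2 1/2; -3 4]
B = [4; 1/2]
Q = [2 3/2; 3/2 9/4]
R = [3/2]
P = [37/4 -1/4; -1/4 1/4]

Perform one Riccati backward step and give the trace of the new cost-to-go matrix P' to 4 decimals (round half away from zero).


10.1875

BᵀP = [36.8750 -0.8750]
S = R + BᵀPB = [3/2] + [147.0625] = [148.5625]
BᵀPA = [-52.6875 14.9375]
K = S⁻¹·BᵀPA = [-0.3546 0.1005]
A−BK = [-0.0814 0.0978; -2.8227 3.9497]
AᵀP(A−BK) = [2.1269 -2.7649; -2.7649 3.8106]
P' = Q + AᵀP(A−BK) = [4.1269 -1.2649; -1.2649 6.0606]
tr(P') = 10.1875


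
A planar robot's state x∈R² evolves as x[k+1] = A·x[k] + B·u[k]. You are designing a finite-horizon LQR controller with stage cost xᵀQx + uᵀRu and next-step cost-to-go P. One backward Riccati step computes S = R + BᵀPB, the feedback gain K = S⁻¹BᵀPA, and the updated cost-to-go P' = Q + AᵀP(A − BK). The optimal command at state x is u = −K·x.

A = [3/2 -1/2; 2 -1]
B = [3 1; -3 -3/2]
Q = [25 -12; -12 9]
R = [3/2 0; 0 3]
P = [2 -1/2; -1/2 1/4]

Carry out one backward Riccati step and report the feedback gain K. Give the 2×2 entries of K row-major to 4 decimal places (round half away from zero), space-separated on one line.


BᵀP = [7.5000 -2.2500; 2.7500 -0.8750]
S = R + BᵀPB = [3/2 0; 0 3] + [29.2500 10.8750; 10.8750 4.0625] = [30.7500 10.8750; 10.8750 7.0625]
BᵀPA = [6.7500 -1.5000; 2.3750 -0.5000]
K = S⁻¹·BᵀPA = [0.2209 -0.0521; -0.0038 0.0095]
A−BK = [0.8412 -0.3531; 2.6569 -1.1422]
AᵀP(A−BK) = [1.0182 -0.4206; -0.4206 0.1765]
P' = Q + AᵀP(A−BK) = [26.0182 -12.4206; -12.4206 9.1765]
tr(P') = 35.1948

0.2209 -0.0521 -0.0038 0.0095


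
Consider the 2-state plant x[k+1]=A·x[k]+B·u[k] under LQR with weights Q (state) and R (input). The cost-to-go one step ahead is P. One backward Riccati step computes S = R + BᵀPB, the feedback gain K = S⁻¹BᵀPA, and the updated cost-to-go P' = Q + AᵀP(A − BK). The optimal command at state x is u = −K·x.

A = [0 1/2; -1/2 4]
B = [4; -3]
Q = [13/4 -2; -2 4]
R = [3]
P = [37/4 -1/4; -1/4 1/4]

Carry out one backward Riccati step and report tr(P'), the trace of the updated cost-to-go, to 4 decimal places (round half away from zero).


11.7347

BᵀP = [37.7500 -1.7500]
S = R + BᵀPB = [3] + [156.2500] = [159.2500]
BᵀPA = [0.8750 11.8750]
K = S⁻¹·BᵀPA = [0.0055 0.0746]
A−BK = [-0.0220 0.2017; -0.4835 4.2237]
AᵀP(A−BK) = [0.0577 -0.5027; -0.5027 4.4270]
P' = Q + AᵀP(A−BK) = [3.3077 -2.5027; -2.5027 8.4270]
tr(P') = 11.7347


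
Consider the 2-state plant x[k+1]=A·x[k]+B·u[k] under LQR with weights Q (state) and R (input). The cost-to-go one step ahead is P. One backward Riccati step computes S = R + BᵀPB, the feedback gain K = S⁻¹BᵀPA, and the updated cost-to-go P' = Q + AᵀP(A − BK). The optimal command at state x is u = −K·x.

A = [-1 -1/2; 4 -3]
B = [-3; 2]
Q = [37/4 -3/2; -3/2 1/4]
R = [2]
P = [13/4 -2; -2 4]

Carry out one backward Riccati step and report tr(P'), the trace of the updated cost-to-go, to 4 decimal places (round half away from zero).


BᵀP = [-13.7500 14.0000]
S = R + BᵀPB = [2] + [69.2500] = [71.2500]
BᵀPA = [69.7500 -35.1250]
K = S⁻¹·BᵀPA = [0.9789 -0.4930]
A−BK = [1.9368 -1.9789; 2.0421 -2.0140]
AᵀP(A−BK) = [14.9684 -13.9895; -13.9895 13.4965]
P' = Q + AᵀP(A−BK) = [24.2184 -15.4895; -15.4895 13.7465]
tr(P') = 37.9649

37.9649


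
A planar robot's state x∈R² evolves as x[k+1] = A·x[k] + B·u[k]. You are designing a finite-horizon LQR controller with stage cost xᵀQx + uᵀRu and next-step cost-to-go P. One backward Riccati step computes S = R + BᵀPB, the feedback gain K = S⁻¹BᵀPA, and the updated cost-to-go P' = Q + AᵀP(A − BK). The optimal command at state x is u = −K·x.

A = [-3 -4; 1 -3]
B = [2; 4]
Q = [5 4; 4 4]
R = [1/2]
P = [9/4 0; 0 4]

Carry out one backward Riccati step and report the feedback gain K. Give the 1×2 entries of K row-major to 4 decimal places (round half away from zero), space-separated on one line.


BᵀP = [4.5000 16.0000]
S = R + BᵀPB = [1/2] + [73.0000] = [73.5000]
BᵀPA = [2.5000 -66.0000]
K = S⁻¹·BᵀPA = [0.0340 -0.8980]
A−BK = [-3.0680 -2.2041; 0.8639 0.5918]
AᵀP(A−BK) = [24.1650 17.2449; 17.2449 12.7347]
P' = Q + AᵀP(A−BK) = [29.1650 21.2449; 21.2449 16.7347]
tr(P') = 45.8997

0.0340 -0.8980


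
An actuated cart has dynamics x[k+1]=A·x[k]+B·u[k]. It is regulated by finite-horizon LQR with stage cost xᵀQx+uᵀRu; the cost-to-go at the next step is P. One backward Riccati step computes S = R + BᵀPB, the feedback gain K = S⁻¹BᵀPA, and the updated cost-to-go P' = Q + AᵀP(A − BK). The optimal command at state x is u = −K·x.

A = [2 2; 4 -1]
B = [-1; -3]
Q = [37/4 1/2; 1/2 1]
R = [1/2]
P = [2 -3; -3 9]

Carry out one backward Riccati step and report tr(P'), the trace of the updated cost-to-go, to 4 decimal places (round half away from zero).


18.5477

BᵀP = [7.0000 -24.0000]
S = R + BᵀPB = [1/2] + [65.0000] = [65.5000]
BᵀPA = [-82.0000 38.0000]
K = S⁻¹·BᵀPA = [-1.2519 0.5802]
A−BK = [0.7481 2.5802; 0.2443 0.7405]
AᵀP(A−BK) = [1.3435 1.5725; 1.5725 6.9542]
P' = Q + AᵀP(A−BK) = [10.5935 2.0725; 2.0725 7.9542]
tr(P') = 18.5477


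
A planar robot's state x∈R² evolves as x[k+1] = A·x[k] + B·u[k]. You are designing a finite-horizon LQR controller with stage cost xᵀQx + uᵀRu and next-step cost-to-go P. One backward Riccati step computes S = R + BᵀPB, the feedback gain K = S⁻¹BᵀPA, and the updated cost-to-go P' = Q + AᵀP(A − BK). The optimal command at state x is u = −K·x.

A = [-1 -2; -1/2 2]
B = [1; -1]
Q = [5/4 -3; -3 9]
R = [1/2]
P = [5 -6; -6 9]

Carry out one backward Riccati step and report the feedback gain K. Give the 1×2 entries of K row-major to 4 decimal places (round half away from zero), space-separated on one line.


BᵀP = [11.0000 -15.0000]
S = R + BᵀPB = [1/2] + [26.0000] = [26.5000]
BᵀPA = [-3.5000 -52.0000]
K = S⁻¹·BᵀPA = [-0.1321 -1.9623]
A−BK = [-0.8679 -0.0377; -0.6321 0.0377]
AᵀP(A−BK) = [0.7877 0.1321; 0.1321 1.9623]
P' = Q + AᵀP(A−BK) = [2.0377 -2.8679; -2.8679 10.9623]
tr(P') = 13.0000

-0.1321 -1.9623


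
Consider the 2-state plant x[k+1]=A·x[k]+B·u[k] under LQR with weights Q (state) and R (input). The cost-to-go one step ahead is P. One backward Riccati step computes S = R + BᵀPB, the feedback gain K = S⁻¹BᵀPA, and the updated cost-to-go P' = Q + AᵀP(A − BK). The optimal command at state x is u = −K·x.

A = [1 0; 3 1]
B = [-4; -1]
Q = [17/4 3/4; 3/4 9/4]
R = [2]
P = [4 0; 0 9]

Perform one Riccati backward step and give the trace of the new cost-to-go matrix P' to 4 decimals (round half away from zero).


74.7667

BᵀP = [-16.0000 -9.0000]
S = R + BᵀPB = [2] + [73.0000] = [75.0000]
BᵀPA = [-43.0000 -9.0000]
K = S⁻¹·BᵀPA = [-0.5733 -0.1200]
A−BK = [-1.2933 -0.4800; 2.4267 0.8800]
AᵀP(A−BK) = [60.3467 21.8400; 21.8400 7.9200]
P' = Q + AᵀP(A−BK) = [64.5967 22.5900; 22.5900 10.1700]
tr(P') = 74.7667


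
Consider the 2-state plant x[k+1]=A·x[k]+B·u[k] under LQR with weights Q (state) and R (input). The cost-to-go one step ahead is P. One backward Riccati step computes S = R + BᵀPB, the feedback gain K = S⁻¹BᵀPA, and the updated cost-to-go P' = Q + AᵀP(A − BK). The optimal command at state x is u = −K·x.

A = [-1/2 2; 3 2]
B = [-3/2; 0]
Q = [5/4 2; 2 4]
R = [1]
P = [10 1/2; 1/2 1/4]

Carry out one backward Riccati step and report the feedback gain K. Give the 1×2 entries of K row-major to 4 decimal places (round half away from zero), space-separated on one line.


BᵀP = [-15.0000 -0.7500]
S = R + BᵀPB = [1] + [22.5000] = [23.5000]
BᵀPA = [5.2500 -31.5000]
K = S⁻¹·BᵀPA = [0.2234 -1.3404]
A−BK = [-0.1649 -0.0106; 3.0000 2.0000]
AᵀP(A−BK) = [2.0771 1.0372; 1.0372 2.7766]
P' = Q + AᵀP(A−BK) = [3.3271 3.0372; 3.0372 6.7766]
tr(P') = 10.1037

0.2234 -1.3404
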